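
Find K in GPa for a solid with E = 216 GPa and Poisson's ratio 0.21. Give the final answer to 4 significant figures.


K = E / (3*(1-2*nu))
K = 216 / (3*(1-2*0.21))
K = 124.1 GPa


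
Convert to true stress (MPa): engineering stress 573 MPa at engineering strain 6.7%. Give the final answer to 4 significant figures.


sigma_true = sigma_eng * (1 + epsilon_eng)
sigma_true = 573 * (1 + 0.067)
sigma_true = 611.4 MPa


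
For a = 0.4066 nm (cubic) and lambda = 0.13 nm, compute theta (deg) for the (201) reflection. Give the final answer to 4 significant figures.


d = a / sqrt(h^2+k^2+l^2)
d = 0.4066 / sqrt(5) = 0.181837 nm
lambda = 2*d*sin(theta)  =>  sin(theta) = lambda / (2*d)
sin(theta) = 0.13 / (2 * 0.181837) = 0.357463
theta = 20.94 deg


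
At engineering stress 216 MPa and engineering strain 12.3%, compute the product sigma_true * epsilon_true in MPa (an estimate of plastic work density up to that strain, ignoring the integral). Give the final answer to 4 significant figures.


sigma_true = sigma_eng * (1 + epsilon_eng)
sigma_true = 216 * (1 + 0.123) = 242.568 MPa
epsilon_true = ln(1 + epsilon_eng)
epsilon_true = ln(1 + 0.123) = 0.116004
sigma_true * epsilon_true = 242.568 * 0.116004 = 28.14 MPa


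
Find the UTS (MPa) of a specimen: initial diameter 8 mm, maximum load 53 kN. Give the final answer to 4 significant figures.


A0 = pi*(d/2)^2 = pi*(8/2)^2 = 50.2655 mm^2
UTS = F_max / A0 = 53*1000 / 50.2655
UTS = 1054 MPa


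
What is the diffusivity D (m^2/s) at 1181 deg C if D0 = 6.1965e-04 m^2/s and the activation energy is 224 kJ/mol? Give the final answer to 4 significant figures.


D = D0 * exp(-Qd / (R*T))
T = 1454.15 K
D = 6.1965e-04 * exp(-224e3 / (8.314 * 1454.15))
D = 5.566e-12 m^2/s


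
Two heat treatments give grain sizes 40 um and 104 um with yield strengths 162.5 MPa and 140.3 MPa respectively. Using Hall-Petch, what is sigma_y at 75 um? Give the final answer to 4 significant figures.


sigma_y = sigma0 + k / sqrt(d)
1/sqrt(d1) = 1/sqrt(4e-05) = 158.114;  1/sqrt(d2) = 98.0581
k = (sigma1 - sigma2) / (1/sqrt(d1) - 1/sqrt(d2)) = (162.5 - 140.3) / (158.114 - 98.0581) = 0.369656 MPa*m^0.5
sigma0 = sigma1 - k/sqrt(d1) = 162.5 - 0.369656*158.114 = 104.052 MPa
sigma_y(d3) = 104.052 + 0.369656 / sqrt(7.5e-05) = 146.7 MPa


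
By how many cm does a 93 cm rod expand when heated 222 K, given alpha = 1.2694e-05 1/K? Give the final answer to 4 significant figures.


dL = L0 * alpha * dT
dL = 93 * 1.2694e-05 * 222
dL = 0.2621 cm


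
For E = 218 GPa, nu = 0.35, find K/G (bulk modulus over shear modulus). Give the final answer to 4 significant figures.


G = E / (2*(1+nu))
G = 218 / (2*(1+0.35)) = 80.7407 GPa
K = E / (3*(1-2*nu))
K = 218 / (3*(1-2*0.35)) = 242.222 GPa
K/G = 242.222 / 80.7407 = 3


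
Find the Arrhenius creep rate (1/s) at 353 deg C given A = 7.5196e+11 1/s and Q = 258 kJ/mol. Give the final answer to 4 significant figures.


rate = A * exp(-Q / (R*T))
T = 353 + 273.15 = 626.15 K
rate = 7.5196e+11 * exp(-258e3 / (8.314 * 626.15))
rate = 2.252e-10 1/s


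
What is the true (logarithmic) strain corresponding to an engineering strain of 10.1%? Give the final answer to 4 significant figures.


epsilon_true = ln(1 + epsilon_eng)
epsilon_true = ln(1 + 0.101)
epsilon_true = 0.09622


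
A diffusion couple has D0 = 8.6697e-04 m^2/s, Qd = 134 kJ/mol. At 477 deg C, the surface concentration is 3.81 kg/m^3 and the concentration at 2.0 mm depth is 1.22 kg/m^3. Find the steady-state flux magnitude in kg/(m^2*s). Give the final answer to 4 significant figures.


Step 1: D = D0 * exp(-Qd/(R*T))
T = 477 + 273.15 = 750.15 K
D = 8.6697e-04 * exp(-134e3 / (8.314 * 750.15)) = 4.04524e-13 m^2/s
Step 2: J = D * (C1 - C2) / dx
J = 4.04524e-13 * (3.81 - 1.22) / 2e-03
J = 5.239e-10 kg/(m^2*s)


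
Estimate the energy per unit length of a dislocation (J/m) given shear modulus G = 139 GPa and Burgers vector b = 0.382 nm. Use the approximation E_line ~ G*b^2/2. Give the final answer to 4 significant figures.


E = G*b^2/2
b = 0.382 nm = 3.82e-10 m
G = 139 GPa = 1.39e+11 Pa
E = 0.5 * 1.39e+11 * (3.82e-10)^2
E = 1.014e-08 J/m


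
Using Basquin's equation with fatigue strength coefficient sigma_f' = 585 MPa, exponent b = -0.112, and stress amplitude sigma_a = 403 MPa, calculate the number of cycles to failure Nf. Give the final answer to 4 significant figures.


sigma_a = sigma_f' * (2*Nf)^b
2*Nf = (sigma_a / sigma_f')^(1/b)
2*Nf = (403 / 585)^(1/-0.112)
2*Nf = 27.8674
Nf = 13.93 cycles


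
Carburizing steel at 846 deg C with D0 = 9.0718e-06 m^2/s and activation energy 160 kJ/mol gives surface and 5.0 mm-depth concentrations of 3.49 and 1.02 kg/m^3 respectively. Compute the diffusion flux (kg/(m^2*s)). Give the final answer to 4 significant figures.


Step 1: D = D0 * exp(-Qd/(R*T))
T = 846 + 273.15 = 1119.15 K
D = 9.0718e-06 * exp(-160e3 / (8.314 * 1119.15)) = 3.08791e-13 m^2/s
Step 2: J = D * (C1 - C2) / dx
J = 3.08791e-13 * (3.49 - 1.02) / 5e-03
J = 1.525e-10 kg/(m^2*s)


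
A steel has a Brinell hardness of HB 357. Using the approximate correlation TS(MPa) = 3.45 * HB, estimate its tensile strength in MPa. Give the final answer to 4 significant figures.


TS (MPa) = 3.45 * HB
TS = 3.45 * 357
TS = 1232 MPa


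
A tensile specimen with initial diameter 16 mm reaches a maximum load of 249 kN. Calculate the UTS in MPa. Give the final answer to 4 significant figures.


A0 = pi*(d/2)^2 = pi*(16/2)^2 = 201.062 mm^2
UTS = F_max / A0 = 249*1000 / 201.062
UTS = 1238 MPa


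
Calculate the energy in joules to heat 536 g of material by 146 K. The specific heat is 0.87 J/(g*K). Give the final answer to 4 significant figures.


Q = m * cp * dT
Q = 536 * 0.87 * 146
Q = 68080 J


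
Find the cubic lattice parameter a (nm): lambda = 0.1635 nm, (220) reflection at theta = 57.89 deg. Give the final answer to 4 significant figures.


d = lambda / (2*sin(theta))
d = 0.1635 / (2*sin(57.89 deg))
d = 0.0965138 nm
a = d * sqrt(h^2+k^2+l^2) = 0.0965138 * sqrt(8)
a = 0.273 nm


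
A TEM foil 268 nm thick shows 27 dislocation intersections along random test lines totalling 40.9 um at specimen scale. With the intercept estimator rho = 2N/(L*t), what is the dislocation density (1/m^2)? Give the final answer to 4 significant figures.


rho = 2N / (L * t)
L = 40.9 um = 4.09e-05 m, t = 268 nm = 2.68e-07 m
rho = 2 * 27 / (4.09e-05 * 2.68e-07)
rho = 4.926e+12 1/m^2


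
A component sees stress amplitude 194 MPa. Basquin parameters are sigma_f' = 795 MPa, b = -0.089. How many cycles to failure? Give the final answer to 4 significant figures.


sigma_a = sigma_f' * (2*Nf)^b
2*Nf = (sigma_a / sigma_f')^(1/b)
2*Nf = (194 / 795)^(1/-0.089)
2*Nf = 7.63409e+06
Nf = 3.817e+06 cycles


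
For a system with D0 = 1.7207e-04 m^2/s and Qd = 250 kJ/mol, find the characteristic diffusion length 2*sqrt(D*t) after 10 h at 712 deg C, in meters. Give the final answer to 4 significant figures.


Step 1: D = D0 * exp(-Qd/(R*T))
T = 985.15 K
D = 1.7207e-04 * exp(-250e3 / (8.314 * 985.15)) = 9.54382e-18 m^2/s
Step 2: L = 2*sqrt(D*t)
t = 10 h = 36000 s
L = 2*sqrt(9.54382e-18 * 36000) = 1.172e-06 m


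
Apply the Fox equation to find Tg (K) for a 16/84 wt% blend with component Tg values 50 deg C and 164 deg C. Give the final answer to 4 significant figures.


1/Tg = w1/Tg1 + w2/Tg2 (in Kelvin)
Tg1 = 323.15 K, Tg2 = 437.15 K
1/Tg = 0.16/323.15 + 0.84/437.15
Tg = 413.8 K


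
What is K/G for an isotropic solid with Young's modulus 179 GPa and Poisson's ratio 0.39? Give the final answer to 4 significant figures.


G = E / (2*(1+nu))
G = 179 / (2*(1+0.39)) = 64.3885 GPa
K = E / (3*(1-2*nu))
K = 179 / (3*(1-2*0.39)) = 271.212 GPa
K/G = 271.212 / 64.3885 = 4.212


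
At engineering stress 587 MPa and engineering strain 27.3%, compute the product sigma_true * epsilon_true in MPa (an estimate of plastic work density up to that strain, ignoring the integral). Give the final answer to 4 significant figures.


sigma_true = sigma_eng * (1 + epsilon_eng)
sigma_true = 587 * (1 + 0.273) = 747.251 MPa
epsilon_true = ln(1 + epsilon_eng)
epsilon_true = ln(1 + 0.273) = 0.241376
sigma_true * epsilon_true = 747.251 * 0.241376 = 180.4 MPa


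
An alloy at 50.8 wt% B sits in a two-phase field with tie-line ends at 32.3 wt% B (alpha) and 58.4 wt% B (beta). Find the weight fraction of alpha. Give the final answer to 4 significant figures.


f_alpha = (C_beta - C0) / (C_beta - C_alpha)
f_alpha = (58.4 - 50.8) / (58.4 - 32.3)
f_alpha = 0.2912


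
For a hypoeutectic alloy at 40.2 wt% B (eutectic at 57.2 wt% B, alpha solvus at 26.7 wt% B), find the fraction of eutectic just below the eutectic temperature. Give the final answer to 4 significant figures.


f_primary = (C_e - C0) / (C_e - C_alpha_max)
f_primary = (57.2 - 40.2) / (57.2 - 26.7)
f_primary = 0.557377
f_eutectic = 1 - 0.557377 = 0.4426


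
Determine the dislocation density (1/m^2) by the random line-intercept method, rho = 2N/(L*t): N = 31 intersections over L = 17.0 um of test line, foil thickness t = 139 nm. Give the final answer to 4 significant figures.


rho = 2N / (L * t)
L = 17.0 um = 1.7e-05 m, t = 139 nm = 1.39e-07 m
rho = 2 * 31 / (1.7e-05 * 1.39e-07)
rho = 2.624e+13 1/m^2


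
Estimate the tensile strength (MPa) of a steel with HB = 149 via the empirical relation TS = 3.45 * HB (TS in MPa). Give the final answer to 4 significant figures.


TS (MPa) = 3.45 * HB
TS = 3.45 * 149
TS = 514.1 MPa


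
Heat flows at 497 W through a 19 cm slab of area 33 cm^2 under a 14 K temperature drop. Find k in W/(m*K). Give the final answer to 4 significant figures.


k = Q*L / (A*dT)
L = 0.19 m, A = 3.3e-03 m^2
k = 497 * 0.19 / (3.3e-03 * 14)
k = 2044 W/(m*K)


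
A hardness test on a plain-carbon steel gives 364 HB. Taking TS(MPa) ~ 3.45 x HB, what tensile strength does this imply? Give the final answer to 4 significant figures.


TS (MPa) = 3.45 * HB
TS = 3.45 * 364
TS = 1256 MPa


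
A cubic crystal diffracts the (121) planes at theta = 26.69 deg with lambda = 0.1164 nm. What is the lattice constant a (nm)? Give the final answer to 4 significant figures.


d = lambda / (2*sin(theta))
d = 0.1164 / (2*sin(26.69 deg))
d = 0.129574 nm
a = d * sqrt(h^2+k^2+l^2) = 0.129574 * sqrt(6)
a = 0.3174 nm


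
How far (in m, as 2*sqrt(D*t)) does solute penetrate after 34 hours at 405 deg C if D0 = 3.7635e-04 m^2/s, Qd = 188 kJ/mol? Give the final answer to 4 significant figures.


Step 1: D = D0 * exp(-Qd/(R*T))
T = 678.15 K
D = 3.7635e-04 * exp(-188e3 / (8.314 * 678.15)) = 1.2426e-18 m^2/s
Step 2: L = 2*sqrt(D*t)
t = 34 h = 122400 s
L = 2*sqrt(1.2426e-18 * 122400) = 7.8e-07 m


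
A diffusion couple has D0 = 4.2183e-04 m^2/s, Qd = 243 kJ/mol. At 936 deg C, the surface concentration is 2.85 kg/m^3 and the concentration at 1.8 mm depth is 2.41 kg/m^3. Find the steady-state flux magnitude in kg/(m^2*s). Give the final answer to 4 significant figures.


Step 1: D = D0 * exp(-Qd/(R*T))
T = 936 + 273.15 = 1209.15 K
D = 4.2183e-04 * exp(-243e3 / (8.314 * 1209.15)) = 1.34056e-14 m^2/s
Step 2: J = D * (C1 - C2) / dx
J = 1.34056e-14 * (2.85 - 2.41) / 1.8e-03
J = 3.277e-12 kg/(m^2*s)


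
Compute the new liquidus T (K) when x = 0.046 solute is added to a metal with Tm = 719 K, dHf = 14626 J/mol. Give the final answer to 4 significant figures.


dT = R*Tm^2*x / dHf
dT = 8.314 * 719^2 * 0.046 / 14626
dT = 13.5176 K
T_new = 719 - 13.5176 = 705.5 K


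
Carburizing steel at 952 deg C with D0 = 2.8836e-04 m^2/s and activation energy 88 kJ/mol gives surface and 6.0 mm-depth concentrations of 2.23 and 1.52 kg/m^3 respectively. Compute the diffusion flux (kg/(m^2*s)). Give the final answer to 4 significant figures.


Step 1: D = D0 * exp(-Qd/(R*T))
T = 952 + 273.15 = 1225.15 K
D = 2.8836e-04 * exp(-88e3 / (8.314 * 1225.15)) = 5.10379e-08 m^2/s
Step 2: J = D * (C1 - C2) / dx
J = 5.10379e-08 * (2.23 - 1.52) / 6e-03
J = 6.039e-06 kg/(m^2*s)


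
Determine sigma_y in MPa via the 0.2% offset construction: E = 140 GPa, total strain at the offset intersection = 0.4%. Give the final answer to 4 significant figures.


Offset strain = 0.002
Elastic strain at yield = total_strain - offset = 4e-03 - 0.002 = 2e-03
sigma_y = E * elastic_strain = 140000 * 2e-03
sigma_y = 280 MPa


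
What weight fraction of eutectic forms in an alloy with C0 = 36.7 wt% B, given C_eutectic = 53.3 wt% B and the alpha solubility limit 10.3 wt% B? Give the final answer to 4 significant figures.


f_primary = (C_e - C0) / (C_e - C_alpha_max)
f_primary = (53.3 - 36.7) / (53.3 - 10.3)
f_primary = 0.386047
f_eutectic = 1 - 0.386047 = 0.614


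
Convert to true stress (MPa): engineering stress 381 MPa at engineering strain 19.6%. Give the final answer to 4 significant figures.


sigma_true = sigma_eng * (1 + epsilon_eng)
sigma_true = 381 * (1 + 0.196)
sigma_true = 455.7 MPa


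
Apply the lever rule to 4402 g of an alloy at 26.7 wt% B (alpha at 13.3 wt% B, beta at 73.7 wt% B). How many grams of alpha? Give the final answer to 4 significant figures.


f_alpha = (C_beta - C0) / (C_beta - C_alpha)
f_alpha = (73.7 - 26.7) / (73.7 - 13.3) = 0.778146
m_alpha = f_alpha * m_total = 0.778146 * 4402 = 3425 g


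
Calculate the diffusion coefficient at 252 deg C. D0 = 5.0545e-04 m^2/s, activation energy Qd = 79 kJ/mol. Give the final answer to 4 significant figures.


D = D0 * exp(-Qd / (R*T))
T = 525.15 K
D = 5.0545e-04 * exp(-79e3 / (8.314 * 525.15))
D = 7.008e-12 m^2/s


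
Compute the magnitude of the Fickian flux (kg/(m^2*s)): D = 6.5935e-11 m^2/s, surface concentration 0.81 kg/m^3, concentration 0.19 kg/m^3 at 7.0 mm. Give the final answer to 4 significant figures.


J = -D * (dC/dx) = D * (C1 - C2) / dx
J = 6.5935e-11 * (0.81 - 0.19) / 7e-03
J = 5.84e-09 kg/(m^2*s)


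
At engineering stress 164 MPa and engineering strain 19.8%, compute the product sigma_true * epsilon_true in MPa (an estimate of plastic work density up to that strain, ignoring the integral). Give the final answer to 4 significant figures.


sigma_true = sigma_eng * (1 + epsilon_eng)
sigma_true = 164 * (1 + 0.198) = 196.472 MPa
epsilon_true = ln(1 + epsilon_eng)
epsilon_true = ln(1 + 0.198) = 0.180653
sigma_true * epsilon_true = 196.472 * 0.180653 = 35.49 MPa


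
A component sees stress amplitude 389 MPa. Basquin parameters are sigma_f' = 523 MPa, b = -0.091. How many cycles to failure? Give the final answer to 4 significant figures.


sigma_a = sigma_f' * (2*Nf)^b
2*Nf = (sigma_a / sigma_f')^(1/b)
2*Nf = (389 / 523)^(1/-0.091)
2*Nf = 25.8619
Nf = 12.93 cycles


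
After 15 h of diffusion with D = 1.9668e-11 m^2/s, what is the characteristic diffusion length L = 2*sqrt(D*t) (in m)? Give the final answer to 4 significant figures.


t = 15 hr = 54000 s
Diffusion length = 2*sqrt(D*t)
= 2*sqrt(1.9668e-11 * 54000)
= 2.061e-03 m


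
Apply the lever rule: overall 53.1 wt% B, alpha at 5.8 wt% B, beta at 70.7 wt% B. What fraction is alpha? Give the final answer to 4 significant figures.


f_alpha = (C_beta - C0) / (C_beta - C_alpha)
f_alpha = (70.7 - 53.1) / (70.7 - 5.8)
f_alpha = 0.2712


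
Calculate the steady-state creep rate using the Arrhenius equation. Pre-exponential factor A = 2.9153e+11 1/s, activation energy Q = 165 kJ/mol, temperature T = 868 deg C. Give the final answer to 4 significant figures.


rate = A * exp(-Q / (R*T))
T = 868 + 273.15 = 1141.15 K
rate = 2.9153e+11 * exp(-165e3 / (8.314 * 1141.15))
rate = 8161 1/s


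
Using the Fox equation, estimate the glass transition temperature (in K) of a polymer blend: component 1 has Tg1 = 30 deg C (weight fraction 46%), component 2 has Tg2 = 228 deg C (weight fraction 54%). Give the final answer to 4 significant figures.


1/Tg = w1/Tg1 + w2/Tg2 (in Kelvin)
Tg1 = 303.15 K, Tg2 = 501.15 K
1/Tg = 0.46/303.15 + 0.54/501.15
Tg = 385.4 K


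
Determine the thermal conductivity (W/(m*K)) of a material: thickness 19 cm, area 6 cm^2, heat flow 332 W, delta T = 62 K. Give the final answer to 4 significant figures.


k = Q*L / (A*dT)
L = 0.19 m, A = 6e-04 m^2
k = 332 * 0.19 / (6e-04 * 62)
k = 1696 W/(m*K)


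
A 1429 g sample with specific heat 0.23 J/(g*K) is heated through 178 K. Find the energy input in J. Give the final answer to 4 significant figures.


Q = m * cp * dT
Q = 1429 * 0.23 * 178
Q = 58500 J


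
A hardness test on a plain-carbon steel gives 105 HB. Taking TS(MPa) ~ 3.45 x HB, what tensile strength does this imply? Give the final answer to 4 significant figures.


TS (MPa) = 3.45 * HB
TS = 3.45 * 105
TS = 362.3 MPa


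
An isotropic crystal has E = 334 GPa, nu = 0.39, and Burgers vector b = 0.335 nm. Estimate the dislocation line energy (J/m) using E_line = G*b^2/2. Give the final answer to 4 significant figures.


Step 1: G = E / (2*(1+nu))
G = 334 / (2*(1+0.39)) = 120.144 GPa = 1.20144e+11 Pa
Step 2: E_line = G*b^2/2
b = 0.335 nm = 3.35e-10 m
E_line = 0.5 * 1.20144e+11 * (3.35e-10)^2 = 6.742e-09 J/m


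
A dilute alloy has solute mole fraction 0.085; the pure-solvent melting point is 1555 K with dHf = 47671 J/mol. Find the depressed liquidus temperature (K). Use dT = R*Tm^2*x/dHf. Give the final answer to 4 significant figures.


dT = R*Tm^2*x / dHf
dT = 8.314 * 1555^2 * 0.085 / 47671
dT = 35.8456 K
T_new = 1555 - 35.8456 = 1519 K


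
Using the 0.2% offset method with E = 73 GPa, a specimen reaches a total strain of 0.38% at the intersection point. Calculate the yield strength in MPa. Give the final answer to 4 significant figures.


Offset strain = 0.002
Elastic strain at yield = total_strain - offset = 3.8e-03 - 0.002 = 1.8e-03
sigma_y = E * elastic_strain = 73000 * 1.8e-03
sigma_y = 131.4 MPa


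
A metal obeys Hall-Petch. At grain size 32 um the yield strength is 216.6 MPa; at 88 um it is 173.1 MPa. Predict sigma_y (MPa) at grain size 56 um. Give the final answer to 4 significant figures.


sigma_y = sigma0 + k / sqrt(d)
1/sqrt(d1) = 1/sqrt(3.2e-05) = 176.777;  1/sqrt(d2) = 106.6
k = (sigma1 - sigma2) / (1/sqrt(d1) - 1/sqrt(d2)) = (216.6 - 173.1) / (176.777 - 106.6) = 0.619867 MPa*m^0.5
sigma0 = sigma1 - k/sqrt(d1) = 216.6 - 0.619867*176.777 = 107.022 MPa
sigma_y(d3) = 107.022 + 0.619867 / sqrt(5.6e-05) = 189.9 MPa


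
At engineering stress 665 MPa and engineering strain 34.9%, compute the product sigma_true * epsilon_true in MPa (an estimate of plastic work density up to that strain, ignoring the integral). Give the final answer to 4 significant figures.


sigma_true = sigma_eng * (1 + epsilon_eng)
sigma_true = 665 * (1 + 0.349) = 897.085 MPa
epsilon_true = ln(1 + epsilon_eng)
epsilon_true = ln(1 + 0.349) = 0.299364
sigma_true * epsilon_true = 897.085 * 0.299364 = 268.6 MPa


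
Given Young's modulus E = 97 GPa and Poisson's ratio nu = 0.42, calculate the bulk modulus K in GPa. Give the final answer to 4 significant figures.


K = E / (3*(1-2*nu))
K = 97 / (3*(1-2*0.42))
K = 202.1 GPa


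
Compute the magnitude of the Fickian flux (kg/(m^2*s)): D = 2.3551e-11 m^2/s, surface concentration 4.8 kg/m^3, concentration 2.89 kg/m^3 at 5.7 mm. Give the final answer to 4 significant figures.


J = -D * (dC/dx) = D * (C1 - C2) / dx
J = 2.3551e-11 * (4.8 - 2.89) / 5.7e-03
J = 7.892e-09 kg/(m^2*s)


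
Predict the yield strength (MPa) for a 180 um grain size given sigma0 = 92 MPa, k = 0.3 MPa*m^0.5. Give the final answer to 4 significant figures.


sigma_y = sigma0 + k / sqrt(d)
d = 180 um = 1.8e-04 m
sigma_y = 92 + 0.3 / sqrt(1.8e-04)
sigma_y = 114.4 MPa


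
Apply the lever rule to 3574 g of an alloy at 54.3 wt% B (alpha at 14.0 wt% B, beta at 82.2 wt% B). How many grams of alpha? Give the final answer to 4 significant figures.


f_alpha = (C_beta - C0) / (C_beta - C_alpha)
f_alpha = (82.2 - 54.3) / (82.2 - 14.0) = 0.409091
m_alpha = f_alpha * m_total = 0.409091 * 3574 = 1462 g


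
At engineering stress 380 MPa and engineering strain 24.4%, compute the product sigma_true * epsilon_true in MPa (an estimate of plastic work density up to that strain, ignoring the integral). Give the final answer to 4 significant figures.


sigma_true = sigma_eng * (1 + epsilon_eng)
sigma_true = 380 * (1 + 0.244) = 472.72 MPa
epsilon_true = ln(1 + epsilon_eng)
epsilon_true = ln(1 + 0.244) = 0.218332
sigma_true * epsilon_true = 472.72 * 0.218332 = 103.2 MPa


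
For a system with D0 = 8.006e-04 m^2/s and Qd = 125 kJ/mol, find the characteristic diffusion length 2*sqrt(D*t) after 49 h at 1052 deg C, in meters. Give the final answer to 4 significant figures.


Step 1: D = D0 * exp(-Qd/(R*T))
T = 1325.15 K
D = 8.006e-04 * exp(-125e3 / (8.314 * 1325.15)) = 9.46235e-09 m^2/s
Step 2: L = 2*sqrt(D*t)
t = 49 h = 176400 s
L = 2*sqrt(9.46235e-09 * 176400) = 0.08171 m


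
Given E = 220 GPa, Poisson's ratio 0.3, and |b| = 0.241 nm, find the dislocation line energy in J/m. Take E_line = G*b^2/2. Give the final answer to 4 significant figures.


Step 1: G = E / (2*(1+nu))
G = 220 / (2*(1+0.3)) = 84.6154 GPa = 8.46154e+10 Pa
Step 2: E_line = G*b^2/2
b = 0.241 nm = 2.41e-10 m
E_line = 0.5 * 8.46154e+10 * (2.41e-10)^2 = 2.457e-09 J/m


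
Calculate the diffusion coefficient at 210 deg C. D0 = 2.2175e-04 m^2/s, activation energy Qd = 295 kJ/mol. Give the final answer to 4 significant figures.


D = D0 * exp(-Qd / (R*T))
T = 483.15 K
D = 2.2175e-04 * exp(-295e3 / (8.314 * 483.15))
D = 2.828e-36 m^2/s


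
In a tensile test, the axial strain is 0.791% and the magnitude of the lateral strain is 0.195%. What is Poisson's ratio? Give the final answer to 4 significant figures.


nu = -epsilon_lat / epsilon_axial
Lateral strain is contraction (negative), so using magnitudes:
nu = 0.195 / 0.791
nu = 0.2465


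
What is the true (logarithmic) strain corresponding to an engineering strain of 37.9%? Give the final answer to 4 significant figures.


epsilon_true = ln(1 + epsilon_eng)
epsilon_true = ln(1 + 0.379)
epsilon_true = 0.3214


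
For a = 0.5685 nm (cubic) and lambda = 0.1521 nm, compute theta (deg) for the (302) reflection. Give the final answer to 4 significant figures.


d = a / sqrt(h^2+k^2+l^2)
d = 0.5685 / sqrt(13) = 0.157674 nm
lambda = 2*d*sin(theta)  =>  sin(theta) = lambda / (2*d)
sin(theta) = 0.1521 / (2 * 0.157674) = 0.482326
theta = 28.84 deg


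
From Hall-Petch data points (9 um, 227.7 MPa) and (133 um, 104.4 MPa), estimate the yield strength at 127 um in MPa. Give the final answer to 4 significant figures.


sigma_y = sigma0 + k / sqrt(d)
1/sqrt(d1) = 1/sqrt(9e-06) = 333.333;  1/sqrt(d2) = 86.711
k = (sigma1 - sigma2) / (1/sqrt(d1) - 1/sqrt(d2)) = (227.7 - 104.4) / (333.333 - 86.711) = 0.499955 MPa*m^0.5
sigma0 = sigma1 - k/sqrt(d1) = 227.7 - 0.499955*333.333 = 61.0484 MPa
sigma_y(d3) = 61.0484 + 0.499955 / sqrt(1.27e-04) = 105.4 MPa


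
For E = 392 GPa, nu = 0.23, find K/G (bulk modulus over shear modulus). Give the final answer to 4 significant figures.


G = E / (2*(1+nu))
G = 392 / (2*(1+0.23)) = 159.35 GPa
K = E / (3*(1-2*nu))
K = 392 / (3*(1-2*0.23)) = 241.975 GPa
K/G = 241.975 / 159.35 = 1.519


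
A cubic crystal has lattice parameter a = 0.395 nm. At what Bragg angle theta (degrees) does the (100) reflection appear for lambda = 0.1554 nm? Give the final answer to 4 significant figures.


d = a / sqrt(h^2+k^2+l^2)
d = 0.395 / sqrt(1) = 0.395 nm
lambda = 2*d*sin(theta)  =>  sin(theta) = lambda / (2*d)
sin(theta) = 0.1554 / (2 * 0.395) = 0.196709
theta = 11.34 deg


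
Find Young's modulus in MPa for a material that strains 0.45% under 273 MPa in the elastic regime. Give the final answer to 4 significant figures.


E = sigma / epsilon
epsilon = 0.45% = 4.5e-03
E = 273 / 4.5e-03
E = 60670 MPa


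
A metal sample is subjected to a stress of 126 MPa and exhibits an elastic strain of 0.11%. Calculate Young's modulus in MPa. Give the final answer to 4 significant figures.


E = sigma / epsilon
epsilon = 0.11% = 1.1e-03
E = 126 / 1.1e-03
E = 114500 MPa


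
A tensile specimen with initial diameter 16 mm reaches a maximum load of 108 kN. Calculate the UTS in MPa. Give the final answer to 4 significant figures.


A0 = pi*(d/2)^2 = pi*(16/2)^2 = 201.062 mm^2
UTS = F_max / A0 = 108*1000 / 201.062
UTS = 537.1 MPa


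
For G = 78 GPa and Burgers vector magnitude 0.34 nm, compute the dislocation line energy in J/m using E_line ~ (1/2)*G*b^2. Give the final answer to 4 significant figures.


E = G*b^2/2
b = 0.34 nm = 3.4e-10 m
G = 78 GPa = 7.8e+10 Pa
E = 0.5 * 7.8e+10 * (3.4e-10)^2
E = 4.508e-09 J/m


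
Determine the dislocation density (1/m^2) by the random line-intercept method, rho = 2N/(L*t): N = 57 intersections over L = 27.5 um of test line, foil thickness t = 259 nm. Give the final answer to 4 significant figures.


rho = 2N / (L * t)
L = 27.5 um = 2.75e-05 m, t = 259 nm = 2.59e-07 m
rho = 2 * 57 / (2.75e-05 * 2.59e-07)
rho = 1.601e+13 1/m^2


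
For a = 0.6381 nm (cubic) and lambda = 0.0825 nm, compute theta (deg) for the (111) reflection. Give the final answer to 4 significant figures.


d = a / sqrt(h^2+k^2+l^2)
d = 0.6381 / sqrt(3) = 0.368407 nm
lambda = 2*d*sin(theta)  =>  sin(theta) = lambda / (2*d)
sin(theta) = 0.0825 / (2 * 0.368407) = 0.111968
theta = 6.429 deg


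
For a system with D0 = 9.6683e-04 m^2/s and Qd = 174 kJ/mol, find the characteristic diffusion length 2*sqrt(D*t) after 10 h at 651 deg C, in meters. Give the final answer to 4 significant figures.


Step 1: D = D0 * exp(-Qd/(R*T))
T = 924.15 K
D = 9.6683e-04 * exp(-174e3 / (8.314 * 924.15)) = 1.41318e-13 m^2/s
Step 2: L = 2*sqrt(D*t)
t = 10 h = 36000 s
L = 2*sqrt(1.41318e-13 * 36000) = 1.427e-04 m


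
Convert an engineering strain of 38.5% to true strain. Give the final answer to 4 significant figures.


epsilon_true = ln(1 + epsilon_eng)
epsilon_true = ln(1 + 0.385)
epsilon_true = 0.3257


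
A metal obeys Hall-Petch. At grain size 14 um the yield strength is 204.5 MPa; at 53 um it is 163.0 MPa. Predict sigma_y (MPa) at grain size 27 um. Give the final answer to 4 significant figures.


sigma_y = sigma0 + k / sqrt(d)
1/sqrt(d1) = 1/sqrt(1.4e-05) = 267.261;  1/sqrt(d2) = 137.361
k = (sigma1 - sigma2) / (1/sqrt(d1) - 1/sqrt(d2)) = (204.5 - 163.0) / (267.261 - 137.361) = 0.319475 MPa*m^0.5
sigma0 = sigma1 - k/sqrt(d1) = 204.5 - 0.319475*267.261 = 119.117 MPa
sigma_y(d3) = 119.117 + 0.319475 / sqrt(2.7e-05) = 180.6 MPa


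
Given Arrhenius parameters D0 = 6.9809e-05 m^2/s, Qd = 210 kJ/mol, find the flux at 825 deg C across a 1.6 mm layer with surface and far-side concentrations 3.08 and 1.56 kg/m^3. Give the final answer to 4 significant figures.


Step 1: D = D0 * exp(-Qd/(R*T))
T = 825 + 273.15 = 1098.15 K
D = 6.9809e-05 * exp(-210e3 / (8.314 * 1098.15)) = 7.15622e-15 m^2/s
Step 2: J = D * (C1 - C2) / dx
J = 7.15622e-15 * (3.08 - 1.56) / 1.6e-03
J = 6.798e-12 kg/(m^2*s)


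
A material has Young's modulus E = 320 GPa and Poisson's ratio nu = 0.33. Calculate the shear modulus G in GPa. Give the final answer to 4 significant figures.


G = E / (2*(1+nu))
G = 320 / (2*(1+0.33))
G = 120.3 GPa


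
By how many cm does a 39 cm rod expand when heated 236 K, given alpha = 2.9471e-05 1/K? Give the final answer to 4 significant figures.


dL = L0 * alpha * dT
dL = 39 * 2.9471e-05 * 236
dL = 0.2713 cm


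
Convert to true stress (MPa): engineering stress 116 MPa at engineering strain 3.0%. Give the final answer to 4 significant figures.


sigma_true = sigma_eng * (1 + epsilon_eng)
sigma_true = 116 * (1 + 0.03)
sigma_true = 119.5 MPa


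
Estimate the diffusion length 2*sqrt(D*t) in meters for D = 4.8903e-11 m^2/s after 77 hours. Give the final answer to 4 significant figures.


t = 77 hr = 277200 s
Diffusion length = 2*sqrt(D*t)
= 2*sqrt(4.8903e-11 * 277200)
= 7.364e-03 m


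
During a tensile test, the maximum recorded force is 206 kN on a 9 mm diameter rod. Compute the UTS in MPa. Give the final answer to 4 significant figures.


A0 = pi*(d/2)^2 = pi*(9/2)^2 = 63.6173 mm^2
UTS = F_max / A0 = 206*1000 / 63.6173
UTS = 3238 MPa


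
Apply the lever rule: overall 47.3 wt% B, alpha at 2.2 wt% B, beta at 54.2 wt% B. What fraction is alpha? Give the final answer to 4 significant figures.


f_alpha = (C_beta - C0) / (C_beta - C_alpha)
f_alpha = (54.2 - 47.3) / (54.2 - 2.2)
f_alpha = 0.1327


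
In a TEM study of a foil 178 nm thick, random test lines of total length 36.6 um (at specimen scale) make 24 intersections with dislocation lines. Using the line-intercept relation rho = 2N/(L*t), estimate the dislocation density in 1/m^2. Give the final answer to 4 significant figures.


rho = 2N / (L * t)
L = 36.6 um = 3.66e-05 m, t = 178 nm = 1.78e-07 m
rho = 2 * 24 / (3.66e-05 * 1.78e-07)
rho = 7.368e+12 1/m^2


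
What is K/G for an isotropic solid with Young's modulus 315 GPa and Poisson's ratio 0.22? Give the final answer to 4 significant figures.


G = E / (2*(1+nu))
G = 315 / (2*(1+0.22)) = 129.098 GPa
K = E / (3*(1-2*nu))
K = 315 / (3*(1-2*0.22)) = 187.5 GPa
K/G = 187.5 / 129.098 = 1.452


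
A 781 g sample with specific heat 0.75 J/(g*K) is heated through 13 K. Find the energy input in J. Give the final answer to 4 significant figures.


Q = m * cp * dT
Q = 781 * 0.75 * 13
Q = 7615 J


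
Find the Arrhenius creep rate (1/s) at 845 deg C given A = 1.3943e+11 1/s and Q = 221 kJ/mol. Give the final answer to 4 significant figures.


rate = A * exp(-Q / (R*T))
T = 845 + 273.15 = 1118.15 K
rate = 1.3943e+11 * exp(-221e3 / (8.314 * 1118.15))
rate = 6.606 1/s


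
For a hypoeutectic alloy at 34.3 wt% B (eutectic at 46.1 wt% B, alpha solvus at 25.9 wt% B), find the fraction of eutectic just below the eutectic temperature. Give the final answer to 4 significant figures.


f_primary = (C_e - C0) / (C_e - C_alpha_max)
f_primary = (46.1 - 34.3) / (46.1 - 25.9)
f_primary = 0.584158
f_eutectic = 1 - 0.584158 = 0.4158


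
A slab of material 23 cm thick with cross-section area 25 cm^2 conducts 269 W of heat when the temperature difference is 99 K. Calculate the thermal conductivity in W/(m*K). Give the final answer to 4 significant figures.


k = Q*L / (A*dT)
L = 0.23 m, A = 2.5e-03 m^2
k = 269 * 0.23 / (2.5e-03 * 99)
k = 250 W/(m*K)


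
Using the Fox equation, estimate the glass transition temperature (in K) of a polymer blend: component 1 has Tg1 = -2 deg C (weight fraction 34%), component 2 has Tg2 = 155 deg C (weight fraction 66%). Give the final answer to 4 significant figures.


1/Tg = w1/Tg1 + w2/Tg2 (in Kelvin)
Tg1 = 271.15 K, Tg2 = 428.15 K
1/Tg = 0.34/271.15 + 0.66/428.15
Tg = 357.7 K


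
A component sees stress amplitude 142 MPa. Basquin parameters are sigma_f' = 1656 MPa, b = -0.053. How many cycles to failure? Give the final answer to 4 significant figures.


sigma_a = sigma_f' * (2*Nf)^b
2*Nf = (sigma_a / sigma_f')^(1/b)
2*Nf = (142 / 1656)^(1/-0.053)
2*Nf = 1.34206e+20
Nf = 6.71e+19 cycles


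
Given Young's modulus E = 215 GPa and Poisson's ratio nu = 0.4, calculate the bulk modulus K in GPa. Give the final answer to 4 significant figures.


K = E / (3*(1-2*nu))
K = 215 / (3*(1-2*0.4))
K = 358.3 GPa


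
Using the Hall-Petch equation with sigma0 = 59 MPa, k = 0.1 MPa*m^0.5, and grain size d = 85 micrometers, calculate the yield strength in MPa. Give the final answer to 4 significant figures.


sigma_y = sigma0 + k / sqrt(d)
d = 85 um = 8.5e-05 m
sigma_y = 59 + 0.1 / sqrt(8.5e-05)
sigma_y = 69.85 MPa


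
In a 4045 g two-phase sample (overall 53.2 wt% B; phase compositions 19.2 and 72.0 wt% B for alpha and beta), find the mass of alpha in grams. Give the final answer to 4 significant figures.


f_alpha = (C_beta - C0) / (C_beta - C_alpha)
f_alpha = (72.0 - 53.2) / (72.0 - 19.2) = 0.356061
m_alpha = f_alpha * m_total = 0.356061 * 4045 = 1440 g


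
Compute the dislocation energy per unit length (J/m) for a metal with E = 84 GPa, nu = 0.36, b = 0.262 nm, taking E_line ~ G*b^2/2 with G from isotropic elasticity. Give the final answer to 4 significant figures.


Step 1: G = E / (2*(1+nu))
G = 84 / (2*(1+0.36)) = 30.8824 GPa = 3.08824e+10 Pa
Step 2: E_line = G*b^2/2
b = 0.262 nm = 2.62e-10 m
E_line = 0.5 * 3.08824e+10 * (2.62e-10)^2 = 1.06e-09 J/m


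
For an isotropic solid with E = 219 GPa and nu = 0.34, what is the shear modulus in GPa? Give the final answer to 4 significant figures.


G = E / (2*(1+nu))
G = 219 / (2*(1+0.34))
G = 81.72 GPa


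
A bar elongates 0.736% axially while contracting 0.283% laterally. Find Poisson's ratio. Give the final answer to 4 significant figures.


nu = -epsilon_lat / epsilon_axial
Lateral strain is contraction (negative), so using magnitudes:
nu = 0.283 / 0.736
nu = 0.3845


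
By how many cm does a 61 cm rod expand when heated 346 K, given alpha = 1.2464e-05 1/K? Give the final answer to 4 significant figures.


dL = L0 * alpha * dT
dL = 61 * 1.2464e-05 * 346
dL = 0.2631 cm


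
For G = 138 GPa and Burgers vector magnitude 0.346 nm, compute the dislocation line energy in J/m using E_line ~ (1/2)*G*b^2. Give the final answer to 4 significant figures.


E = G*b^2/2
b = 0.346 nm = 3.46e-10 m
G = 138 GPa = 1.38e+11 Pa
E = 0.5 * 1.38e+11 * (3.46e-10)^2
E = 8.26e-09 J/m


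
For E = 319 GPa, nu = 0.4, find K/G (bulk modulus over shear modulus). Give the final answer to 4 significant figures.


G = E / (2*(1+nu))
G = 319 / (2*(1+0.4)) = 113.929 GPa
K = E / (3*(1-2*nu))
K = 319 / (3*(1-2*0.4)) = 531.667 GPa
K/G = 531.667 / 113.929 = 4.667


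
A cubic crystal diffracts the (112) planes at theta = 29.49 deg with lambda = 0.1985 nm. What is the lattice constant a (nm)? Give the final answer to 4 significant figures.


d = lambda / (2*sin(theta))
d = 0.1985 / (2*sin(29.49 deg))
d = 0.201616 nm
a = d * sqrt(h^2+k^2+l^2) = 0.201616 * sqrt(6)
a = 0.4939 nm


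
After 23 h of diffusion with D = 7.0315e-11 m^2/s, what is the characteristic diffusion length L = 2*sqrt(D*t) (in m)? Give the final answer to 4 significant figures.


t = 23 hr = 82800 s
Diffusion length = 2*sqrt(D*t)
= 2*sqrt(7.0315e-11 * 82800)
= 4.826e-03 m


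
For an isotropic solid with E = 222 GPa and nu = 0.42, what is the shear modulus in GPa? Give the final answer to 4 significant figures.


G = E / (2*(1+nu))
G = 222 / (2*(1+0.42))
G = 78.17 GPa


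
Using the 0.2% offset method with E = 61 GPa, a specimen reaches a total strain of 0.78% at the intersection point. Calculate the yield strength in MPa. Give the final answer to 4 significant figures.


Offset strain = 0.002
Elastic strain at yield = total_strain - offset = 7.8e-03 - 0.002 = 5.8e-03
sigma_y = E * elastic_strain = 61000 * 5.8e-03
sigma_y = 353.8 MPa


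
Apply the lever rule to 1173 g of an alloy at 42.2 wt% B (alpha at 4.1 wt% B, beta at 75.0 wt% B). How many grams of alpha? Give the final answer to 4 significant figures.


f_alpha = (C_beta - C0) / (C_beta - C_alpha)
f_alpha = (75.0 - 42.2) / (75.0 - 4.1) = 0.462623
m_alpha = f_alpha * m_total = 0.462623 * 1173 = 542.7 g


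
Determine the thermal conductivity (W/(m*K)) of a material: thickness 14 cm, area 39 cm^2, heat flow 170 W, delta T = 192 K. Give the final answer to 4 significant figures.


k = Q*L / (A*dT)
L = 0.14 m, A = 3.9e-03 m^2
k = 170 * 0.14 / (3.9e-03 * 192)
k = 31.78 W/(m*K)


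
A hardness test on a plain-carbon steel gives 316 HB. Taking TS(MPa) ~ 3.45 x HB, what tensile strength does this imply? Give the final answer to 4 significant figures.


TS (MPa) = 3.45 * HB
TS = 3.45 * 316
TS = 1090 MPa


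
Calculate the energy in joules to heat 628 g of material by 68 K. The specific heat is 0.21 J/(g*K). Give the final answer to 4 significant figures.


Q = m * cp * dT
Q = 628 * 0.21 * 68
Q = 8968 J


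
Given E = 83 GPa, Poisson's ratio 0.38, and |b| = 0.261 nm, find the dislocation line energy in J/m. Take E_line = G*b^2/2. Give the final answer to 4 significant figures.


Step 1: G = E / (2*(1+nu))
G = 83 / (2*(1+0.38)) = 30.0725 GPa = 3.00725e+10 Pa
Step 2: E_line = G*b^2/2
b = 0.261 nm = 2.61e-10 m
E_line = 0.5 * 3.00725e+10 * (2.61e-10)^2 = 1.024e-09 J/m


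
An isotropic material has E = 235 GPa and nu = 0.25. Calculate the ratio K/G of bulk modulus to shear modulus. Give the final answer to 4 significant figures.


G = E / (2*(1+nu))
G = 235 / (2*(1+0.25)) = 94 GPa
K = E / (3*(1-2*nu))
K = 235 / (3*(1-2*0.25)) = 156.667 GPa
K/G = 156.667 / 94 = 1.667


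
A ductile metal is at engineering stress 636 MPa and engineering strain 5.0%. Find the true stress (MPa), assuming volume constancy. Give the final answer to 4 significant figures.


sigma_true = sigma_eng * (1 + epsilon_eng)
sigma_true = 636 * (1 + 0.05)
sigma_true = 667.8 MPa


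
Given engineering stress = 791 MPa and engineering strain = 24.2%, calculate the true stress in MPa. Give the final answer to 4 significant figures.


sigma_true = sigma_eng * (1 + epsilon_eng)
sigma_true = 791 * (1 + 0.242)
sigma_true = 982.4 MPa


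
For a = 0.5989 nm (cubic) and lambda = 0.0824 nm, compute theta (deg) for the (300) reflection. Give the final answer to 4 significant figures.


d = a / sqrt(h^2+k^2+l^2)
d = 0.5989 / sqrt(9) = 0.199633 nm
lambda = 2*d*sin(theta)  =>  sin(theta) = lambda / (2*d)
sin(theta) = 0.0824 / (2 * 0.199633) = 0.206378
theta = 11.91 deg


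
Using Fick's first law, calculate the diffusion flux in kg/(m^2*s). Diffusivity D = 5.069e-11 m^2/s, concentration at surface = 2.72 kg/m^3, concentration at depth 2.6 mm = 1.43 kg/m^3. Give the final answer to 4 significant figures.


J = -D * (dC/dx) = D * (C1 - C2) / dx
J = 5.069e-11 * (2.72 - 1.43) / 2.6e-03
J = 2.515e-08 kg/(m^2*s)


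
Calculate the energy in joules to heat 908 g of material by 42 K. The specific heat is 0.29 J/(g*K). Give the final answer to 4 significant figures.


Q = m * cp * dT
Q = 908 * 0.29 * 42
Q = 11060 J


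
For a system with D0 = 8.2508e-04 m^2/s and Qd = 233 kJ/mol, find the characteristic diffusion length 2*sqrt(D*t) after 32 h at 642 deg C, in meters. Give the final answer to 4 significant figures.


Step 1: D = D0 * exp(-Qd/(R*T))
T = 915.15 K
D = 8.2508e-04 * exp(-233e3 / (8.314 * 915.15)) = 4.1392e-17 m^2/s
Step 2: L = 2*sqrt(D*t)
t = 32 h = 115200 s
L = 2*sqrt(4.1392e-17 * 115200) = 4.367e-06 m


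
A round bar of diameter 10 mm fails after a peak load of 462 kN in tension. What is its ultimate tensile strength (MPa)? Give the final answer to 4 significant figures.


A0 = pi*(d/2)^2 = pi*(10/2)^2 = 78.5398 mm^2
UTS = F_max / A0 = 462*1000 / 78.5398
UTS = 5882 MPa


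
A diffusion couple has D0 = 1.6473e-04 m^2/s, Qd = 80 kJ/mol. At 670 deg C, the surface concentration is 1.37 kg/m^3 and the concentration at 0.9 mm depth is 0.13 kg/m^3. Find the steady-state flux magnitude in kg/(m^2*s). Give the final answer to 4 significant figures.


Step 1: D = D0 * exp(-Qd/(R*T))
T = 670 + 273.15 = 943.15 K
D = 1.6473e-04 * exp(-80e3 / (8.314 * 943.15)) = 6.10884e-09 m^2/s
Step 2: J = D * (C1 - C2) / dx
J = 6.10884e-09 * (1.37 - 0.13) / 9e-04
J = 8.417e-06 kg/(m^2*s)


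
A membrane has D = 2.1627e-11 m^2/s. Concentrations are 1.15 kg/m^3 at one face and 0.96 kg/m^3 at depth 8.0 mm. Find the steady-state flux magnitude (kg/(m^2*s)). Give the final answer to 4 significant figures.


J = -D * (dC/dx) = D * (C1 - C2) / dx
J = 2.1627e-11 * (1.15 - 0.96) / 8e-03
J = 5.136e-10 kg/(m^2*s)


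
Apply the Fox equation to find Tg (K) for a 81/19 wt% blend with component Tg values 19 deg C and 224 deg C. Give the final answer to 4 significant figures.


1/Tg = w1/Tg1 + w2/Tg2 (in Kelvin)
Tg1 = 292.15 K, Tg2 = 497.15 K
1/Tg = 0.81/292.15 + 0.19/497.15
Tg = 317 K


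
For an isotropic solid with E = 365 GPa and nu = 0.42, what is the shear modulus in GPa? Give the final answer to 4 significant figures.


G = E / (2*(1+nu))
G = 365 / (2*(1+0.42))
G = 128.5 GPa


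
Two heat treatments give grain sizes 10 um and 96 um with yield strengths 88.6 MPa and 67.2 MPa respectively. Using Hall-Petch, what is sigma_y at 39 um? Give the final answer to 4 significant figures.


sigma_y = sigma0 + k / sqrt(d)
1/sqrt(d1) = 1/sqrt(1e-05) = 316.228;  1/sqrt(d2) = 102.062
k = (sigma1 - sigma2) / (1/sqrt(d1) - 1/sqrt(d2)) = (88.6 - 67.2) / (316.228 - 102.062) = 0.0999226 MPa*m^0.5
sigma0 = sigma1 - k/sqrt(d1) = 88.6 - 0.0999226*316.228 = 57.0017 MPa
sigma_y(d3) = 57.0017 + 0.0999226 / sqrt(3.9e-05) = 73 MPa
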